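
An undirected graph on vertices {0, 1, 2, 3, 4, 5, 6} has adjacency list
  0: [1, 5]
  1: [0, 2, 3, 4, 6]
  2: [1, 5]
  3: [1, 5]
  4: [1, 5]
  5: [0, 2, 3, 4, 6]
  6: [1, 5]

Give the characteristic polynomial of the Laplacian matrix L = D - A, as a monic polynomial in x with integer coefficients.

Reading degrees in the order [0, 1, 2, 3, 4, 5, 6] gives [2, 5, 2, 2, 2, 5, 2]; set D = diag(2, 5, 2, 2, 2, 5, 2) and form L = D - A. The eigenvalues of L are [0, 2, 2, 2, 2, 5, 7]; the characteristic polynomial is the product of (x - lambda_i), which multiplies out to x^7 - 20x^6 + 155x^5 - 600x^4 + 1240x^3 - 1312x^2 + 560x. The constant term is 0 because L is singular (the all-ones vector lies in its kernel). By the matrix-tree theorem the graph has (1/7) * product of the nonzero eigenvalues = 80 spanning trees.

x^7 - 20x^6 + 155x^5 - 600x^4 + 1240x^3 - 1312x^2 + 560x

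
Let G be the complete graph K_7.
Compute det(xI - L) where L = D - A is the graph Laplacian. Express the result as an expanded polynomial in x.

x^7 - 42x^6 + 735x^5 - 6860x^4 + 36015x^3 - 100842x^2 + 117649x

The graph has 7 vertices and degree multiset [6, 6, 6, 6, 6, 6, 6]; D is the diagonal matrix of degrees and L = D - A. L has integer entries, so p(x) = det(xI - L) has integer coefficients. Expanding the determinant yields x^7 - 42x^6 + 735x^5 - 6860x^4 + 36015x^3 - 100842x^2 + 117649x. The coefficient of x^6 equals -trace(L) = -42, matching the sum of degrees. By the matrix-tree theorem the graph has (1/7) * product of the nonzero eigenvalues = 16807 spanning trees.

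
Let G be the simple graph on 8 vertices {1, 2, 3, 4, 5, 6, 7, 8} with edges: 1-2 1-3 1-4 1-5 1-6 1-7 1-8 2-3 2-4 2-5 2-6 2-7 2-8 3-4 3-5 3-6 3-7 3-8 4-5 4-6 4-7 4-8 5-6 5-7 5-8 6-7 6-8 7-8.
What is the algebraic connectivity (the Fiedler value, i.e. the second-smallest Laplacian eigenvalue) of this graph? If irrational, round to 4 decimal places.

8

Reading degrees in the order [1, 2, 3, 4, 5, 6, 7, 8] gives [7, 7, 7, 7, 7, 7, 7, 7]; set D = diag(7, 7, 7, 7, 7, 7, 7, 7) and form L = D - A. The smallest Laplacian eigenvalue is always 0. The next one, lambda_2 = 8, measures how hard the graph is to disconnect: larger values mean better connectivity. The eigenvalues sum to 56, which equals trace(L) = 2|E|.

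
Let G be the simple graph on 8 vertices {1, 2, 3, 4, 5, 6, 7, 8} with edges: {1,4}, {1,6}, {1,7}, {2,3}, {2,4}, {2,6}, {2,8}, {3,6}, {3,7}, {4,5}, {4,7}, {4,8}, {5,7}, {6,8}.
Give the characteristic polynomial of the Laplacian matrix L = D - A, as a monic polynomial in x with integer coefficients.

Each diagonal entry of L is the vertex degree and each off-diagonal entry is -1 where an edge is present, 0 otherwise; in the order [1, 2, 3, 4, 5, 6, 7, 8] the diagonal is [3, 4, 3, 5, 2, 4, 4, 3]. L has integer entries, so p(x) = det(xI - L) has integer coefficients. Expanding the determinant yields x^8 - 28x^7 + 326x^6 - 2040x^5 + 7386x^4 - 15416x^3 + 17103x^2 - 7736x. Since p(0) = det(-L) = 0, x divides p(x). By the matrix-tree theorem the graph has (1/8) * product of the nonzero eigenvalues = 967 spanning trees. The eigenvalues sum to 28, which equals trace(L) = 2|E|.

x^8 - 28x^7 + 326x^6 - 2040x^5 + 7386x^4 - 15416x^3 + 17103x^2 - 7736x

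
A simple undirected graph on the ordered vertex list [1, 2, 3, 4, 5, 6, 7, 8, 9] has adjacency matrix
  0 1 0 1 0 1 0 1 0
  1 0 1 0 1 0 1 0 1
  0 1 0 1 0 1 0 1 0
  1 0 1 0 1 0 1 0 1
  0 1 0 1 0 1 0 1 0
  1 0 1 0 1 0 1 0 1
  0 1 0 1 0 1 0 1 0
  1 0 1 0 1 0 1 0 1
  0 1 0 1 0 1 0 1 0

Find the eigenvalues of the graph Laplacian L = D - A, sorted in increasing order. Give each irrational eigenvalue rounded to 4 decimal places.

Each diagonal entry of L is the vertex degree and each off-diagonal entry is -1 where an edge is present, 0 otherwise; in the order [1, 2, 3, 4, 5, 6, 7, 8, 9] the diagonal is [4, 5, 4, 5, 4, 5, 4, 5, 4]. Since every row of L sums to 0, the all-ones vector is in the kernel and 0 is an eigenvalue. The single zero eigenvalue shows the graph is connected. There is one zero in the spectrum, matching the 1 component.

[0, 4, 4, 4, 4, 5, 5, 5, 9]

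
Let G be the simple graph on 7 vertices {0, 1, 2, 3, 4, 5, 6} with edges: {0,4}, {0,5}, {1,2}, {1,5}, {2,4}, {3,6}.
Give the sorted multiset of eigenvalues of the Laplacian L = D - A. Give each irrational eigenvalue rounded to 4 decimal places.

Each diagonal entry of L is the vertex degree and each off-diagonal entry is -1 where an edge is present, 0 otherwise; in the order [0, 1, 2, 3, 4, 5, 6] the diagonal is [2, 2, 2, 1, 2, 2, 1]. Diagonalising L (or applying a numerical eigensolver to the 7x7 matrix) gives the spectrum above. The 2 zero eigenvalues correspond to the 2 connected components.

[0, 0, 1.3820, 1.3820, 2, 3.6180, 3.6180]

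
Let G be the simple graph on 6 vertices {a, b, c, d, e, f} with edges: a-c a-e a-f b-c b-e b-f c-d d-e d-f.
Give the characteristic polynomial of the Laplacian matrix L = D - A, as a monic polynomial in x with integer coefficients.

x^6 - 18x^5 + 126x^4 - 432x^3 + 729x^2 - 486x

Reading degrees in the order [a, b, c, d, e, f] gives [3, 3, 3, 3, 3, 3]; set D = diag(3, 3, 3, 3, 3, 3) and form L = D - A. The eigenvalues of L are [0, 3, 3, 3, 3, 6]; the characteristic polynomial is the product of (x - lambda_i), which multiplies out to x^6 - 18x^5 + 126x^4 - 432x^3 + 729x^2 - 486x. Since p(0) = det(-L) = 0, x divides p(x).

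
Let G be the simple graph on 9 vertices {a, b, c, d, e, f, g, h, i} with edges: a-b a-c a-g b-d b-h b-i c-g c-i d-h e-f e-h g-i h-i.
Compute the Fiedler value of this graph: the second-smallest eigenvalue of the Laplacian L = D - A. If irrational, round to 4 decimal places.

0.3718

With the vertex order [a, b, c, d, e, f, g, h, i], the degrees are [3, 4, 3, 2, 2, 1, 3, 4, 4], giving D = diag(3, 4, 3, 2, 2, 1, 3, 4, 4) and L = D - A. Computing the eigenvalues of L and sorting gives [0, 0.3718, 1.1569, 2.3954, 3.2743, 3.5471, 4, 5.3535, 5.9011]. The Fiedler value lambda_2 = 0.3718 is strictly positive, so the graph is connected. There is one zero in the spectrum, matching the 1 component.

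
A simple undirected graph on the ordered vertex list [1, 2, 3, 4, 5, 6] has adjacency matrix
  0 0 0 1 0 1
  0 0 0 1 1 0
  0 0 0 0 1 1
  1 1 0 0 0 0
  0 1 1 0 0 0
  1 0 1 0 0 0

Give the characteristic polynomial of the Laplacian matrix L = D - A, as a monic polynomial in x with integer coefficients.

x^6 - 12x^5 + 54x^4 - 112x^3 + 105x^2 - 36x

Reading degrees in the order [1, 2, 3, 4, 5, 6] gives [2, 2, 2, 2, 2, 2]; set D = diag(2, 2, 2, 2, 2, 2) and form L = D - A. L has integer entries, so p(x) = det(xI - L) has integer coefficients. Expanding the determinant yields x^6 - 12x^5 + 54x^4 - 112x^3 + 105x^2 - 36x. The constant term is 0 because L is singular (the all-ones vector lies in its kernel). The largest eigenvalue, 4, is at most the vertex count 6.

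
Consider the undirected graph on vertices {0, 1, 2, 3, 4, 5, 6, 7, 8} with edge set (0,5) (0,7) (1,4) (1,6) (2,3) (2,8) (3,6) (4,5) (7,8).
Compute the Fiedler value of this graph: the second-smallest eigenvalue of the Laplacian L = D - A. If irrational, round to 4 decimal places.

0.4679

With the vertex order [0, 1, 2, 3, 4, 5, 6, 7, 8], the degrees are [2, 2, 2, 2, 2, 2, 2, 2, 2], giving D = diag(2, 2, 2, 2, 2, 2, 2, 2, 2) and L = D - A. The smallest Laplacian eigenvalue is always 0. The next one, lambda_2 = 0.4679, measures how hard the graph is to disconnect: larger values mean better connectivity. The largest eigenvalue, 3.8794, is at most the vertex count 9. The eigenvalues sum to 18, which equals trace(L) = 2|E|.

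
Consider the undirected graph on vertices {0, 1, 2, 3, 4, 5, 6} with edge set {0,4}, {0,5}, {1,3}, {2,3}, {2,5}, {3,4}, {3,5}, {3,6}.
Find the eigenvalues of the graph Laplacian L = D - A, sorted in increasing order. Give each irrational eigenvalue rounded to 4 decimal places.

[0, 0.8266, 1, 1.4741, 2.5994, 3.9584, 6.1415]

Each diagonal entry of L is the vertex degree and each off-diagonal entry is -1 where an edge is present, 0 otherwise; in the order [0, 1, 2, 3, 4, 5, 6] the diagonal is [2, 1, 2, 5, 2, 3, 1]. L is symmetric positive semidefinite, so every eigenvalue is real and nonnegative. There is one zero in the spectrum, matching the 1 component. The largest eigenvalue, 6.1415, is at most the vertex count 7.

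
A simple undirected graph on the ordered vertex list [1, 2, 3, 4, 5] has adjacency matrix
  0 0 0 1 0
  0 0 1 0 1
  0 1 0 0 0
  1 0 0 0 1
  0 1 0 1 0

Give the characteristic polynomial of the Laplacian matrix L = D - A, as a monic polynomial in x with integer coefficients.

Each diagonal entry of L is the vertex degree and each off-diagonal entry is -1 where an edge is present, 0 otherwise; in the order [1, 2, 3, 4, 5] the diagonal is [1, 2, 1, 2, 2]. L has integer entries, so p(x) = det(xI - L) has integer coefficients. Expanding the determinant yields x^5 - 8x^4 + 21x^3 - 20x^2 + 5x. The coefficient of x^4 equals -trace(L) = -8, matching the sum of degrees. The eigenvalues sum to 8, which equals trace(L) = 2|E|.

x^5 - 8x^4 + 21x^3 - 20x^2 + 5x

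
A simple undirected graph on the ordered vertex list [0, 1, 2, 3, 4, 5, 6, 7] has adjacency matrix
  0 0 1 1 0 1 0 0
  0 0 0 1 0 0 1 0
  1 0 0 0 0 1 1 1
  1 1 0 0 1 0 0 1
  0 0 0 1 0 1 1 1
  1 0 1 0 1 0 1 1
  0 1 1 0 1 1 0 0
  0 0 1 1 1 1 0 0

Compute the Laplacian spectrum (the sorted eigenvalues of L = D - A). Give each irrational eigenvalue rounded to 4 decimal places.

With the vertex order [0, 1, 2, 3, 4, 5, 6, 7], the degrees are [3, 2, 4, 4, 4, 5, 4, 4], giving D = diag(3, 2, 4, 4, 4, 5, 4, 4) and L = D - A. Diagonalising L (or applying a numerical eigensolver to the 8x8 matrix) gives the spectrum above. The largest eigenvalue, 6.5032, is at most the vertex count 8.

[0, 1.7258, 2.8456, 3.1554, 4.2401, 5.4271, 6.1028, 6.5032]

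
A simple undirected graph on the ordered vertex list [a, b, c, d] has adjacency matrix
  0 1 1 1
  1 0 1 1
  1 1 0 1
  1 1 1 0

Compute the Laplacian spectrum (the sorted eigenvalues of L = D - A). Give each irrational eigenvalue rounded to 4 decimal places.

With the vertex order [a, b, c, d], the degrees are [3, 3, 3, 3], giving D = diag(3, 3, 3, 3) and L = D - A. Since every row of L sums to 0, the all-ones vector is in the kernel and 0 is an eigenvalue.

[0, 4, 4, 4]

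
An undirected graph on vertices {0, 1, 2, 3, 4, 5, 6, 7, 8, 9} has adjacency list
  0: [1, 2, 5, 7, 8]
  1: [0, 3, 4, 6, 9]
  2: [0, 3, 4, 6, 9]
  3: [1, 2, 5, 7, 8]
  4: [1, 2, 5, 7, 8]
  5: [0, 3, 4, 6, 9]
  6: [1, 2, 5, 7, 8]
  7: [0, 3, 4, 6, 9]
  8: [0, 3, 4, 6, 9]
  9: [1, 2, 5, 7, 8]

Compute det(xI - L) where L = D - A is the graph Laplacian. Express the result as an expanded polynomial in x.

Each diagonal entry of L is the vertex degree and each off-diagonal entry is -1 where an edge is present, 0 otherwise; in the order [0, 1, 2, 3, 4, 5, 6, 7, 8, 9] the diagonal is [5, 5, 5, 5, 5, 5, 5, 5, 5, 5]. L has integer entries, so p(x) = det(xI - L) has integer coefficients. Expanding the determinant yields x^10 - 50x^9 + 1100x^8 - 14000x^7 + 113750x^6 - 612500x^5 + 2187500x^4 - 5000000x^3 + 6640625x^2 - 3906250x. The coefficient of x^9 equals -trace(L) = -50, matching the sum of degrees. The largest eigenvalue, 10, is at most the vertex count 10.

x^10 - 50x^9 + 1100x^8 - 14000x^7 + 113750x^6 - 612500x^5 + 2187500x^4 - 5000000x^3 + 6640625x^2 - 3906250x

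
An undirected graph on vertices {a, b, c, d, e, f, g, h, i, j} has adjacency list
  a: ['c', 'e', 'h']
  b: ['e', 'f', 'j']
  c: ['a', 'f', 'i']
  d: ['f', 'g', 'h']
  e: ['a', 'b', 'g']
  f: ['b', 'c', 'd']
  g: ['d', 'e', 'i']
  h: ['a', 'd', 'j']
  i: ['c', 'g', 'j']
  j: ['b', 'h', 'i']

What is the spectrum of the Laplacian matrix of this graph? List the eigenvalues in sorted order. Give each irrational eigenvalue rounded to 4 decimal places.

Reading degrees in the order [a, b, c, d, e, f, g, h, i, j] gives [3, 3, 3, 3, 3, 3, 3, 3, 3, 3]; set D = diag(3, 3, 3, 3, 3, 3, 3, 3, 3, 3) and form L = D - A. Diagonalising L (or applying a numerical eigensolver to the 10x10 matrix) gives the spectrum above. The single zero eigenvalue shows the graph is connected.

[0, 2, 2, 2, 2, 2, 5, 5, 5, 5]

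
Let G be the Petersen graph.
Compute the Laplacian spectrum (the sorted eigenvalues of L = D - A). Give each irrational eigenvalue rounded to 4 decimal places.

The graph has 10 vertices and degree multiset [3, 3, 3, 3, 3, 3, 3, 3, 3, 3]; D is the diagonal matrix of degrees and L = D - A. The multiplicity of 0 as a Laplacian eigenvalue equals the number of connected components. The single zero eigenvalue shows the graph is connected. By the matrix-tree theorem the graph has (1/10) * product of the nonzero eigenvalues = 2000 spanning trees.

[0, 2, 2, 2, 2, 2, 5, 5, 5, 5]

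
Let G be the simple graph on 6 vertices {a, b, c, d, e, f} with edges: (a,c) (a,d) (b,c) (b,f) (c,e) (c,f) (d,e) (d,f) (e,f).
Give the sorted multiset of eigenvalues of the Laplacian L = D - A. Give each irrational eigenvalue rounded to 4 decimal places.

Reading degrees in the order [a, b, c, d, e, f] gives [2, 2, 4, 3, 3, 4]; set D = diag(2, 2, 4, 3, 3, 4) and form L = D - A. L is symmetric positive semidefinite, so every eigenvalue is real and nonnegative. By the matrix-tree theorem the graph has (1/6) * product of the nonzero eigenvalues = 61 spanning trees. The largest eigenvalue, 5.5869, is at most the vertex count 6.

[0, 1.6072, 2.3023, 3.6405, 4.8631, 5.5869]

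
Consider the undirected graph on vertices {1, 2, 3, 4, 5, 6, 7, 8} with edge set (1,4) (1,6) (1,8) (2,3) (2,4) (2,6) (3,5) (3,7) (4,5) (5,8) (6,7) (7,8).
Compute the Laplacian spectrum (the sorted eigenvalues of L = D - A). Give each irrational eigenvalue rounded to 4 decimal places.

[0, 2, 2, 2, 4, 4, 4, 6]

Reading degrees in the order [1, 2, 3, 4, 5, 6, 7, 8] gives [3, 3, 3, 3, 3, 3, 3, 3]; set D = diag(3, 3, 3, 3, 3, 3, 3, 3) and form L = D - A. L is symmetric positive semidefinite, so every eigenvalue is real and nonnegative. The largest eigenvalue, 6, is at most the vertex count 8.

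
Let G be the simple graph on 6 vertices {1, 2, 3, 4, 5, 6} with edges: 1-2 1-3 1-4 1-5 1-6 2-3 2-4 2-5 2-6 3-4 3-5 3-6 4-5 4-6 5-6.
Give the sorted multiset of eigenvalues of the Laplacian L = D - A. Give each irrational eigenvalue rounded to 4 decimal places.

[0, 6, 6, 6, 6, 6]

Each diagonal entry of L is the vertex degree and each off-diagonal entry is -1 where an edge is present, 0 otherwise; in the order [1, 2, 3, 4, 5, 6] the diagonal is [5, 5, 5, 5, 5, 5]. Since every row of L sums to 0, the all-ones vector is in the kernel and 0 is an eigenvalue. By the matrix-tree theorem the graph has (1/6) * product of the nonzero eigenvalues = 1296 spanning trees. The largest eigenvalue, 6, is at most the vertex count 6.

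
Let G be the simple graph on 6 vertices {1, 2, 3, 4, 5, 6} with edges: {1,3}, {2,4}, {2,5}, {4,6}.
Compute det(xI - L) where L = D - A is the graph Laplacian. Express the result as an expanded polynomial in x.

Each diagonal entry of L is the vertex degree and each off-diagonal entry is -1 where an edge is present, 0 otherwise; in the order [1, 2, 3, 4, 5, 6] the diagonal is [1, 2, 1, 2, 1, 1]. L has integer entries, so p(x) = det(xI - L) has integer coefficients. Expanding the determinant yields x^6 - 8x^5 + 22x^4 - 24x^3 + 8x^2. The coefficient of x^5 equals -trace(L) = -8, matching the sum of degrees. There are 2 zeros in the spectrum, matching the 2 components. The eigenvalues sum to 8, which equals trace(L) = 2|E|.

x^6 - 8x^5 + 22x^4 - 24x^3 + 8x^2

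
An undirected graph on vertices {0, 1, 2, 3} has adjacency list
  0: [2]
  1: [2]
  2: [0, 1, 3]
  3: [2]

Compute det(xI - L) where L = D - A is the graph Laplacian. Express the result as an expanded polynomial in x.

x^4 - 6x^3 + 9x^2 - 4x

Each diagonal entry of L is the vertex degree and each off-diagonal entry is -1 where an edge is present, 0 otherwise; in the order [0, 1, 2, 3] the diagonal is [1, 1, 3, 1]. L has integer entries, so p(x) = det(xI - L) has integer coefficients. Expanding the determinant yields x^4 - 6x^3 + 9x^2 - 4x. The coefficient of x^3 equals -trace(L) = -6, matching the sum of degrees. The largest eigenvalue, 4, is at most the vertex count 4.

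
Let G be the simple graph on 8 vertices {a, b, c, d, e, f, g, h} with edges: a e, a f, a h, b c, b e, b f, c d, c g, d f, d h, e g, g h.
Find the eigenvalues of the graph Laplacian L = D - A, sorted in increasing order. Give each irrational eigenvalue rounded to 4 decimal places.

[0, 2, 2, 2, 4, 4, 4, 6]

Reading degrees in the order [a, b, c, d, e, f, g, h] gives [3, 3, 3, 3, 3, 3, 3, 3]; set D = diag(3, 3, 3, 3, 3, 3, 3, 3) and form L = D - A. Since every row of L sums to 0, the all-ones vector is in the kernel and 0 is an eigenvalue.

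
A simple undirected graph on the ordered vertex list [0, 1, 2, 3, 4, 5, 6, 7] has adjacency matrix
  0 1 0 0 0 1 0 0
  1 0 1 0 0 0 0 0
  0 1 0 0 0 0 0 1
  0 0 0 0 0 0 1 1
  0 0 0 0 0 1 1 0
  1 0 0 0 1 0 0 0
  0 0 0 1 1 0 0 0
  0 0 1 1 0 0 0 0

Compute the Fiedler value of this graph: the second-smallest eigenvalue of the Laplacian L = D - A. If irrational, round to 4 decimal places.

Reading degrees in the order [0, 1, 2, 3, 4, 5, 6, 7] gives [2, 2, 2, 2, 2, 2, 2, 2]; set D = diag(2, 2, 2, 2, 2, 2, 2, 2) and form L = D - A. Computing the eigenvalues of L and sorting gives [0, 0.5858, 0.5858, 2, 2, 3.4142, 3.4142, 4]. The Fiedler value lambda_2 = 0.5858 is strictly positive, so the graph is connected. By the matrix-tree theorem the graph has (1/8) * product of the nonzero eigenvalues = 8 spanning trees.

0.5858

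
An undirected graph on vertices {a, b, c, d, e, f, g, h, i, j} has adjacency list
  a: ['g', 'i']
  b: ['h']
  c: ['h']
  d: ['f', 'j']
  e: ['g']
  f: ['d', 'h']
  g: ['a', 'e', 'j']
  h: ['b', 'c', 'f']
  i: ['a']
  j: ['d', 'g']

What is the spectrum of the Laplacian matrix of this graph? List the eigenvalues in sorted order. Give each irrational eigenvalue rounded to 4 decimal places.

Each diagonal entry of L is the vertex degree and each off-diagonal entry is -1 where an edge is present, 0 otherwise; in the order [a, b, c, d, e, f, g, h, i, j] the diagonal is [2, 1, 1, 2, 1, 2, 3, 3, 1, 2]. Diagonalising L (or applying a numerical eigensolver to the 10x10 matrix) gives the spectrum above. The eigenvalues sum to 18, which equals trace(L) = 2|E|. The largest eigenvalue, 4.3721, is at most the vertex count 10.

[0, 0.1172, 0.5188, 0.7586, 1, 1.6674, 2.3111, 3.0846, 4.1701, 4.3721]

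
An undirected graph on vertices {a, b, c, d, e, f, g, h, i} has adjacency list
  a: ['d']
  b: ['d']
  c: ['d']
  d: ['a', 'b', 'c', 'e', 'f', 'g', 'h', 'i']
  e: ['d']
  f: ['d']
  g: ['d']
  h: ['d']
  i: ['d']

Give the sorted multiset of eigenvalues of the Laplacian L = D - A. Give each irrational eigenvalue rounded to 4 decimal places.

[0, 1, 1, 1, 1, 1, 1, 1, 9]

Each diagonal entry of L is the vertex degree and each off-diagonal entry is -1 where an edge is present, 0 otherwise; in the order [a, b, c, d, e, f, g, h, i] the diagonal is [1, 1, 1, 8, 1, 1, 1, 1, 1]. Diagonalising L (or applying a numerical eigensolver to the 9x9 matrix) gives the spectrum above. The largest eigenvalue, 9, is at most the vertex count 9. There is one zero in the spectrum, matching the 1 component.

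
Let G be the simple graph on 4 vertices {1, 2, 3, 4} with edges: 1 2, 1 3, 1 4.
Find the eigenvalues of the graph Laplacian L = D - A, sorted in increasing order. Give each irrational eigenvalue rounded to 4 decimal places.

With the vertex order [1, 2, 3, 4], the degrees are [3, 1, 1, 1], giving D = diag(3, 1, 1, 1) and L = D - A. Diagonalising L (or applying a numerical eigensolver to the 4x4 matrix) gives the spectrum above. The single zero eigenvalue shows the graph is connected. There is one zero in the spectrum, matching the 1 component. The largest eigenvalue, 4, is at most the vertex count 4.

[0, 1, 1, 4]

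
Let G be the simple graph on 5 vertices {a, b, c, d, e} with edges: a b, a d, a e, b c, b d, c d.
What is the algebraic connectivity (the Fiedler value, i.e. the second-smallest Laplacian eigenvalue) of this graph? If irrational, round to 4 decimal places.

Each diagonal entry of L is the vertex degree and each off-diagonal entry is -1 where an edge is present, 0 otherwise; in the order [a, b, c, d, e] the diagonal is [3, 3, 2, 3, 1]. The smallest Laplacian eigenvalue is always 0. The next one, lambda_2 = 0.8299, measures how hard the graph is to disconnect: larger values mean better connectivity. By the matrix-tree theorem the graph has (1/5) * product of the nonzero eigenvalues = 8 spanning trees.

0.8299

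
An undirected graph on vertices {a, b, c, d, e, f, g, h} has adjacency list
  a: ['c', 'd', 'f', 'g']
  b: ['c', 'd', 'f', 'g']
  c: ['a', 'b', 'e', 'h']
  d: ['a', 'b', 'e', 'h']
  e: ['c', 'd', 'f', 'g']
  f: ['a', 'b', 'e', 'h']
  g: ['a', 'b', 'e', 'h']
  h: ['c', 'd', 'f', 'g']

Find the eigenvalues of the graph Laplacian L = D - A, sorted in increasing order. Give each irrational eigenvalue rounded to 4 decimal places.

Reading degrees in the order [a, b, c, d, e, f, g, h] gives [4, 4, 4, 4, 4, 4, 4, 4]; set D = diag(4, 4, 4, 4, 4, 4, 4, 4) and form L = D - A. The multiplicity of 0 as a Laplacian eigenvalue equals the number of connected components. The single zero eigenvalue shows the graph is connected. By the matrix-tree theorem the graph has (1/8) * product of the nonzero eigenvalues = 4096 spanning trees.

[0, 4, 4, 4, 4, 4, 4, 8]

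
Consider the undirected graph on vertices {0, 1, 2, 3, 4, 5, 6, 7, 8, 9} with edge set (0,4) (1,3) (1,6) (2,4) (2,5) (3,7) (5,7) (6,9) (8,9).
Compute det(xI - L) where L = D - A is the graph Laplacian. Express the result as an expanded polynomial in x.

x^10 - 18x^9 + 136x^8 - 560x^7 + 1365x^6 - 2002x^5 + 1716x^4 - 792x^3 + 165x^2 - 10x

Each diagonal entry of L is the vertex degree and each off-diagonal entry is -1 where an edge is present, 0 otherwise; in the order [0, 1, 2, 3, 4, 5, 6, 7, 8, 9] the diagonal is [1, 2, 2, 2, 2, 2, 2, 2, 1, 2]. Computing det(xI - L) by cofactor expansion (or equivalently via sum-over-permutations) gives x^10 - 18x^9 + 136x^8 - 560x^7 + 1365x^6 - 2002x^5 + 1716x^4 - 792x^3 + 165x^2 - 10x. The constant term is 0 because L is singular (the all-ones vector lies in its kernel). By the matrix-tree theorem the graph has (1/10) * product of the nonzero eigenvalues = 1 spanning tree. The largest eigenvalue, 3.9021, is at most the vertex count 10.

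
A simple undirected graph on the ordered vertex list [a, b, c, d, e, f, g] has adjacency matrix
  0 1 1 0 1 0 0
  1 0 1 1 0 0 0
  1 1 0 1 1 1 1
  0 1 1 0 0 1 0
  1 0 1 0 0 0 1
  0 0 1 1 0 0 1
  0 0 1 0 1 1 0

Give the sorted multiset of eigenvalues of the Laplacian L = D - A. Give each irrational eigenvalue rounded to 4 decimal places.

With the vertex order [a, b, c, d, e, f, g], the degrees are [3, 3, 6, 3, 3, 3, 3], giving D = diag(3, 3, 6, 3, 3, 3, 3) and L = D - A. Since every row of L sums to 0, the all-ones vector is in the kernel and 0 is an eigenvalue. There is one zero in the spectrum, matching the 1 component.

[0, 2, 2, 4, 4, 5, 7]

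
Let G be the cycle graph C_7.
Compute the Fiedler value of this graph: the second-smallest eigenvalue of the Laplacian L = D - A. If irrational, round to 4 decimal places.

0.7530

The graph has 7 vertices and degree multiset [2, 2, 2, 2, 2, 2, 2]; D is the diagonal matrix of degrees and L = D - A. Computing the eigenvalues of L and sorting gives [0, 0.7530, 0.7530, 2.4450, 2.4450, 3.8019, 3.8019]. The Fiedler value lambda_2 = 0.7530 is strictly positive, so the graph is connected. The largest eigenvalue, 3.8019, is at most the vertex count 7.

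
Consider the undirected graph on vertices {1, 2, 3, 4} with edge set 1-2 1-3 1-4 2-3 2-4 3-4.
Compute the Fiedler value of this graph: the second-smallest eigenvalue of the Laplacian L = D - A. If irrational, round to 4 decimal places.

With the vertex order [1, 2, 3, 4], the degrees are [3, 3, 3, 3], giving D = diag(3, 3, 3, 3) and L = D - A. Computing the eigenvalues of L and sorting gives [0, 4, 4, 4]. The Fiedler value lambda_2 = 4 is strictly positive, so the graph is connected. The eigenvalues sum to 12, which equals trace(L) = 2|E|. By the matrix-tree theorem the graph has (1/4) * product of the nonzero eigenvalues = 16 spanning trees.

4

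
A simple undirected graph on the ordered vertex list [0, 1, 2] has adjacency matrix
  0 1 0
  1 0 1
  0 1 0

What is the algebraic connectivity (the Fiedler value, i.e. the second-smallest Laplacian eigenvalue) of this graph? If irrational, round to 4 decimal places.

1

With the vertex order [0, 1, 2], the degrees are [1, 2, 1], giving D = diag(1, 2, 1) and L = D - A. The smallest Laplacian eigenvalue is always 0. The next one, lambda_2 = 1, measures how hard the graph is to disconnect: larger values mean better connectivity. The largest eigenvalue, 3, is at most the vertex count 3. By the matrix-tree theorem the graph has (1/3) * product of the nonzero eigenvalues = 1 spanning tree.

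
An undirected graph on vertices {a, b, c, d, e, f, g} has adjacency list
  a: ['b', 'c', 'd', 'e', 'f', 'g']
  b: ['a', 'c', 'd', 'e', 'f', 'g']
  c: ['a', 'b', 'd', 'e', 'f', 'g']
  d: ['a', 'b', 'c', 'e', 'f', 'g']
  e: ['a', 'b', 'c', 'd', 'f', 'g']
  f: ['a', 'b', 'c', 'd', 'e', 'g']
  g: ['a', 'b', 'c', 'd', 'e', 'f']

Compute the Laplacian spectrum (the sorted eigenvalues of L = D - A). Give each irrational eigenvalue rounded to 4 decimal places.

[0, 7, 7, 7, 7, 7, 7]

Each diagonal entry of L is the vertex degree and each off-diagonal entry is -1 where an edge is present, 0 otherwise; in the order [a, b, c, d, e, f, g] the diagonal is [6, 6, 6, 6, 6, 6, 6]. Since every row of L sums to 0, the all-ones vector is in the kernel and 0 is an eigenvalue. The single zero eigenvalue shows the graph is connected.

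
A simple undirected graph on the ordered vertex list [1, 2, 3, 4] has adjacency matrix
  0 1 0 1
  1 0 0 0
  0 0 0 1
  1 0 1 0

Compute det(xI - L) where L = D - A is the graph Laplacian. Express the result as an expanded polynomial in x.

Each diagonal entry of L is the vertex degree and each off-diagonal entry is -1 where an edge is present, 0 otherwise; in the order [1, 2, 3, 4] the diagonal is [2, 1, 1, 2]. Computing det(xI - L) by cofactor expansion (or equivalently via sum-over-permutations) gives x^4 - 6x^3 + 10x^2 - 4x. The constant term is 0 because L is singular (the all-ones vector lies in its kernel).

x^4 - 6x^3 + 10x^2 - 4x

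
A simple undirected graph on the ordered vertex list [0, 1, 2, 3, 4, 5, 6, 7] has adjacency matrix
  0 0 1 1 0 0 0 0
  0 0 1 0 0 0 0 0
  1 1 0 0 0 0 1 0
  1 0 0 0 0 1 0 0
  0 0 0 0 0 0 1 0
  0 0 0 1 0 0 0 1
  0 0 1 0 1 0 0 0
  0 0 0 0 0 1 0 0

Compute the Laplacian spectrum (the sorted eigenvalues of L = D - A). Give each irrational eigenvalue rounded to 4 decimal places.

Reading degrees in the order [0, 1, 2, 3, 4, 5, 6, 7] gives [2, 1, 3, 2, 1, 2, 2, 1]; set D = diag(2, 1, 3, 2, 1, 2, 2, 1) and form L = D - A. The multiplicity of 0 as a Laplacian eigenvalue equals the number of connected components. The single zero eigenvalue shows the graph is connected.

[0, 0.1864, 0.5858, 1, 2, 2.4707, 3.4142, 4.3429]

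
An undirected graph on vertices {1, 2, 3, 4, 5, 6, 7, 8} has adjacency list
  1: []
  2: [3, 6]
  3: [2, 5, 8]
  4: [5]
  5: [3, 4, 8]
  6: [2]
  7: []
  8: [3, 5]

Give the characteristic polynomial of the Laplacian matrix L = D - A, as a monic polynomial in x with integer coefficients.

x^8 - 12x^7 + 52x^6 - 98x^5 + 76x^4 - 18x^3

With the vertex order [1, 2, 3, 4, 5, 6, 7, 8], the degrees are [0, 2, 3, 1, 3, 1, 0, 2], giving D = diag(0, 2, 3, 1, 3, 1, 0, 2) and L = D - A. Computing det(xI - L) by cofactor expansion (or equivalently via sum-over-permutations) gives x^8 - 12x^7 + 52x^6 - 98x^5 + 76x^4 - 18x^3. The coefficient of x^7 equals -trace(L) = -12, matching the sum of degrees.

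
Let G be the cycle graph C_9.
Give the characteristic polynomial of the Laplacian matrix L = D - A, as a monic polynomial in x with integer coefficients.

x^9 - 18x^8 + 135x^7 - 546x^6 + 1287x^5 - 1782x^4 + 1386x^3 - 540x^2 + 81x

The graph has 9 vertices and degree multiset [2, 2, 2, 2, 2, 2, 2, 2, 2]; D is the diagonal matrix of degrees and L = D - A. L has integer entries, so p(x) = det(xI - L) has integer coefficients. Expanding the determinant yields x^9 - 18x^8 + 135x^7 - 546x^6 + 1287x^5 - 1782x^4 + 1386x^3 - 540x^2 + 81x. Since p(0) = det(-L) = 0, x divides p(x).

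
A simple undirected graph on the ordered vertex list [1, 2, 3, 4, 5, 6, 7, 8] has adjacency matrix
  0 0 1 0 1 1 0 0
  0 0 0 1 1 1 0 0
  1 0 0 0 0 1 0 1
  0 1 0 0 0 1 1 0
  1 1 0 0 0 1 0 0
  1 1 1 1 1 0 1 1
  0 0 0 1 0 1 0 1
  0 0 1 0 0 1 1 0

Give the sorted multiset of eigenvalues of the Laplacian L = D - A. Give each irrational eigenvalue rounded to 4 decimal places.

[0, 1.7530, 1.7530, 3.4450, 3.4450, 4.8019, 4.8019, 8]

With the vertex order [1, 2, 3, 4, 5, 6, 7, 8], the degrees are [3, 3, 3, 3, 3, 7, 3, 3], giving D = diag(3, 3, 3, 3, 3, 7, 3, 3) and L = D - A. Diagonalising L (or applying a numerical eigensolver to the 8x8 matrix) gives the spectrum above. The single zero eigenvalue shows the graph is connected. There is one zero in the spectrum, matching the 1 component.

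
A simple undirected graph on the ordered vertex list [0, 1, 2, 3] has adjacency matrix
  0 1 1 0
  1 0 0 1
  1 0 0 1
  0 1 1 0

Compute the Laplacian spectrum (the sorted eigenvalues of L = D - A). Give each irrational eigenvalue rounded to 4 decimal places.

[0, 2, 2, 4]

Each diagonal entry of L is the vertex degree and each off-diagonal entry is -1 where an edge is present, 0 otherwise; in the order [0, 1, 2, 3] the diagonal is [2, 2, 2, 2]. L is symmetric positive semidefinite, so every eigenvalue is real and nonnegative. By the matrix-tree theorem the graph has (1/4) * product of the nonzero eigenvalues = 4 spanning trees. There is one zero in the spectrum, matching the 1 component.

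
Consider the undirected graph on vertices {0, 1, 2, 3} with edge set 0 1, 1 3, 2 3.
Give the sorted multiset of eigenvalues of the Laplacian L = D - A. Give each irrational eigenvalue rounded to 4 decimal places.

[0, 0.5858, 2, 3.4142]

With the vertex order [0, 1, 2, 3], the degrees are [1, 2, 1, 2], giving D = diag(1, 2, 1, 2) and L = D - A. Diagonalising L (or applying a numerical eigensolver to the 4x4 matrix) gives the spectrum above. There is one zero in the spectrum, matching the 1 component.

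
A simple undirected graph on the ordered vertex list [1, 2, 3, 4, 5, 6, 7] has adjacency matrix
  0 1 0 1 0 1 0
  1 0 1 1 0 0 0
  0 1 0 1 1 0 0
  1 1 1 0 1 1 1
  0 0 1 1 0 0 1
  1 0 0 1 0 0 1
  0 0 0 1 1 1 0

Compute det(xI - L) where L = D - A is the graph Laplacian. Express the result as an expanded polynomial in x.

x^7 - 24x^6 + 231x^5 - 1140x^4 + 3036x^3 - 4128x^2 + 2240x

With the vertex order [1, 2, 3, 4, 5, 6, 7], the degrees are [3, 3, 3, 6, 3, 3, 3], giving D = diag(3, 3, 3, 6, 3, 3, 3) and L = D - A. L has integer entries, so p(x) = det(xI - L) has integer coefficients. Expanding the determinant yields x^7 - 24x^6 + 231x^5 - 1140x^4 + 3036x^3 - 4128x^2 + 2240x. The constant term is 0 because L is singular (the all-ones vector lies in its kernel). By the matrix-tree theorem the graph has (1/7) * product of the nonzero eigenvalues = 320 spanning trees.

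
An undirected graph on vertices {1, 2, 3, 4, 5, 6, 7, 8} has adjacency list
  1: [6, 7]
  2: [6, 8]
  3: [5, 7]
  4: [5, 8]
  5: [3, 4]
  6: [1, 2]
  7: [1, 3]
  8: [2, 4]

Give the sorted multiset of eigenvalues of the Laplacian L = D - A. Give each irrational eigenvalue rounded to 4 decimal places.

[0, 0.5858, 0.5858, 2, 2, 3.4142, 3.4142, 4]

Reading degrees in the order [1, 2, 3, 4, 5, 6, 7, 8] gives [2, 2, 2, 2, 2, 2, 2, 2]; set D = diag(2, 2, 2, 2, 2, 2, 2, 2) and form L = D - A. Diagonalising L (or applying a numerical eigensolver to the 8x8 matrix) gives the spectrum above. The single zero eigenvalue shows the graph is connected.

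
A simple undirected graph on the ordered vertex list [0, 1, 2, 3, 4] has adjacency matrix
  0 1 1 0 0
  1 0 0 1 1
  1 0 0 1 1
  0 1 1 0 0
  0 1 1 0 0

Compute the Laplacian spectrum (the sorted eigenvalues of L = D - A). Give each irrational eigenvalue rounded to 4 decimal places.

[0, 2, 2, 3, 5]

Reading degrees in the order [0, 1, 2, 3, 4] gives [2, 3, 3, 2, 2]; set D = diag(2, 3, 3, 2, 2) and form L = D - A. Since every row of L sums to 0, the all-ones vector is in the kernel and 0 is an eigenvalue. The eigenvalues sum to 12, which equals trace(L) = 2|E|. By the matrix-tree theorem the graph has (1/5) * product of the nonzero eigenvalues = 12 spanning trees.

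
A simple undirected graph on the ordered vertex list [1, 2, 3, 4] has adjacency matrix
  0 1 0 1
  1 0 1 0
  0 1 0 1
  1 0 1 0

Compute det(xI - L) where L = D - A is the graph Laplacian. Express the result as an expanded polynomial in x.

With the vertex order [1, 2, 3, 4], the degrees are [2, 2, 2, 2], giving D = diag(2, 2, 2, 2) and L = D - A. Computing det(xI - L) by cofactor expansion (or equivalently via sum-over-permutations) gives x^4 - 8x^3 + 20x^2 - 16x. Since p(0) = det(-L) = 0, x divides p(x). The eigenvalues sum to 8, which equals trace(L) = 2|E|. There is one zero in the spectrum, matching the 1 component.

x^4 - 8x^3 + 20x^2 - 16x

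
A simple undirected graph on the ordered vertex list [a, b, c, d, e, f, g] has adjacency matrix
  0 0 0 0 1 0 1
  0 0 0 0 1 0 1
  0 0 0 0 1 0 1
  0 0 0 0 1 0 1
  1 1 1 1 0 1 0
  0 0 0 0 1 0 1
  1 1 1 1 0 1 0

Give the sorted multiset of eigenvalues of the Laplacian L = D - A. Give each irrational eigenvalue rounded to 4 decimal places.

[0, 2, 2, 2, 2, 5, 7]

Reading degrees in the order [a, b, c, d, e, f, g] gives [2, 2, 2, 2, 5, 2, 5]; set D = diag(2, 2, 2, 2, 5, 2, 5) and form L = D - A. Since every row of L sums to 0, the all-ones vector is in the kernel and 0 is an eigenvalue. There is one zero in the spectrum, matching the 1 component.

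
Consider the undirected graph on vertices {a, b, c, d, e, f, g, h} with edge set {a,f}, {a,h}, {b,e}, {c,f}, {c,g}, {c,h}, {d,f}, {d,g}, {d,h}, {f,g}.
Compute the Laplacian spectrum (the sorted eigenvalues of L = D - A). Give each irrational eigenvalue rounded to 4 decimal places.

[0, 0, 1.7857, 2, 3, 3, 4.5392, 5.6751]

Reading degrees in the order [a, b, c, d, e, f, g, h] gives [2, 1, 3, 3, 1, 4, 3, 3]; set D = diag(2, 1, 3, 3, 1, 4, 3, 3) and form L = D - A. Diagonalising L (or applying a numerical eigensolver to the 8x8 matrix) gives the spectrum above. The 2 zero eigenvalues correspond to the 2 connected components. There are 2 zeros in the spectrum, matching the 2 components. The eigenvalues sum to 20, which equals trace(L) = 2|E|.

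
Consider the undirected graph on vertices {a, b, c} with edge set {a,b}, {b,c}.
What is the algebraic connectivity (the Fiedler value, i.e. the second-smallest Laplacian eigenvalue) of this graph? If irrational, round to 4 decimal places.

1

Reading degrees in the order [a, b, c] gives [1, 2, 1]; set D = diag(1, 2, 1) and form L = D - A. The sorted Laplacian eigenvalues are [0, 1, 3]; the algebraic connectivity is the second entry, 1.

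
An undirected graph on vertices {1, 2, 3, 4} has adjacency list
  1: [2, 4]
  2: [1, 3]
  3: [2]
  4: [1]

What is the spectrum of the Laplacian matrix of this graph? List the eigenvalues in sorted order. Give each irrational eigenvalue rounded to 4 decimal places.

[0, 0.5858, 2, 3.4142]

Each diagonal entry of L is the vertex degree and each off-diagonal entry is -1 where an edge is present, 0 otherwise; in the order [1, 2, 3, 4] the diagonal is [2, 2, 1, 1]. Since every row of L sums to 0, the all-ones vector is in the kernel and 0 is an eigenvalue.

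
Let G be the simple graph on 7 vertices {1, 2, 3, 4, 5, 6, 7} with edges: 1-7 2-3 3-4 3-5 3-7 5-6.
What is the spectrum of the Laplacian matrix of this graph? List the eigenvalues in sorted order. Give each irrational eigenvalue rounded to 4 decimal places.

[0, 0.3820, 0.6086, 1, 2.2271, 2.6180, 5.1642]

Each diagonal entry of L is the vertex degree and each off-diagonal entry is -1 where an edge is present, 0 otherwise; in the order [1, 2, 3, 4, 5, 6, 7] the diagonal is [1, 1, 4, 1, 2, 1, 2]. L is symmetric positive semidefinite, so every eigenvalue is real and nonnegative. By the matrix-tree theorem the graph has (1/7) * product of the nonzero eigenvalues = 1 spanning tree. The largest eigenvalue, 5.1642, is at most the vertex count 7.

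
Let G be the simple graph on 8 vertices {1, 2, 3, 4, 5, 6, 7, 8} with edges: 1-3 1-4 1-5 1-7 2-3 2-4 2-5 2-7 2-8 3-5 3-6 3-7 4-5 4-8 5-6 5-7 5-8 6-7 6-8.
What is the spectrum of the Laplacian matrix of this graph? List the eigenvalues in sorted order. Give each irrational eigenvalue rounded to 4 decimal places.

Reading degrees in the order [1, 2, 3, 4, 5, 6, 7, 8] gives [4, 5, 5, 4, 7, 4, 5, 4]; set D = diag(4, 5, 5, 4, 7, 4, 5, 4) and form L = D - A. Diagonalising L (or applying a numerical eigensolver to the 8x8 matrix) gives the spectrum above. The eigenvalues sum to 38, which equals trace(L) = 2|E|. By the matrix-tree theorem the graph has (1/8) * product of the nonzero eigenvalues = 12084 spanning trees.

[0, 3.1392, 3.3820, 4.7459, 5.6180, 6, 7.1149, 8]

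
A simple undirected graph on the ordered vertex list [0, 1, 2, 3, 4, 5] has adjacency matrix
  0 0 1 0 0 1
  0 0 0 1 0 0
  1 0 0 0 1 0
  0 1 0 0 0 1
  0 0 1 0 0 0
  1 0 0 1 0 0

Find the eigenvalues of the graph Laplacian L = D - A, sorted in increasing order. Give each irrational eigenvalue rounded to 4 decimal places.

Each diagonal entry of L is the vertex degree and each off-diagonal entry is -1 where an edge is present, 0 otherwise; in the order [0, 1, 2, 3, 4, 5] the diagonal is [2, 1, 2, 2, 1, 2]. The multiplicity of 0 as a Laplacian eigenvalue equals the number of connected components. There is one zero in the spectrum, matching the 1 component.

[0, 0.2679, 1, 2, 3, 3.7321]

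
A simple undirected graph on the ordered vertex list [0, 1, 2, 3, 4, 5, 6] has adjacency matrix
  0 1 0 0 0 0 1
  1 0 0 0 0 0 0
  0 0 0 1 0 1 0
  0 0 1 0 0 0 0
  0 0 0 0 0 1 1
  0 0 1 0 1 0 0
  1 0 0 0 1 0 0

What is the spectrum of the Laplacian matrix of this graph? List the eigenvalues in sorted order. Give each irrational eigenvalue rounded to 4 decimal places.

Reading degrees in the order [0, 1, 2, 3, 4, 5, 6] gives [2, 1, 2, 1, 2, 2, 2]; set D = diag(2, 1, 2, 1, 2, 2, 2) and form L = D - A. L is symmetric positive semidefinite, so every eigenvalue is real and nonnegative. By the matrix-tree theorem the graph has (1/7) * product of the nonzero eigenvalues = 1 spanning tree.

[0, 0.1981, 0.7530, 1.5550, 2.4450, 3.2470, 3.8019]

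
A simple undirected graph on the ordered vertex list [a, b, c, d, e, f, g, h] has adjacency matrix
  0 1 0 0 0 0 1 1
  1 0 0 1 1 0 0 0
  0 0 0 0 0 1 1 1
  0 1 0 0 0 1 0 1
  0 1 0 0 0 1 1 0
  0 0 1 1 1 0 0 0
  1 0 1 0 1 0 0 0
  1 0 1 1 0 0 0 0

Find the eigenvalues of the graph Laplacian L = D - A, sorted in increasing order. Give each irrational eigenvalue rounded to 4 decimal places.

[0, 2, 2, 2, 4, 4, 4, 6]

Reading degrees in the order [a, b, c, d, e, f, g, h] gives [3, 3, 3, 3, 3, 3, 3, 3]; set D = diag(3, 3, 3, 3, 3, 3, 3, 3) and form L = D - A. L is symmetric positive semidefinite, so every eigenvalue is real and nonnegative. The single zero eigenvalue shows the graph is connected. The eigenvalues sum to 24, which equals trace(L) = 2|E|.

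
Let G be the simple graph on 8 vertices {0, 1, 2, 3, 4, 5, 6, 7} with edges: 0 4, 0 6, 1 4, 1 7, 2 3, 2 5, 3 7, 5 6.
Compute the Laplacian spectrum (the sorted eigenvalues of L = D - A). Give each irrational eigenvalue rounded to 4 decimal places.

[0, 0.5858, 0.5858, 2, 2, 3.4142, 3.4142, 4]

Each diagonal entry of L is the vertex degree and each off-diagonal entry is -1 where an edge is present, 0 otherwise; in the order [0, 1, 2, 3, 4, 5, 6, 7] the diagonal is [2, 2, 2, 2, 2, 2, 2, 2]. L is symmetric positive semidefinite, so every eigenvalue is real and nonnegative. The single zero eigenvalue shows the graph is connected. The eigenvalues sum to 16, which equals trace(L) = 2|E|.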